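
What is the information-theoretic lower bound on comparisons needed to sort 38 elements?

There are 38! = 523022617466601111760007224100074291200000000 possible orderings. Each comparison gives 1 bit. We need at least ceil(log_2(523022617466601111760007224100074291200000000)) = 149 comparisons.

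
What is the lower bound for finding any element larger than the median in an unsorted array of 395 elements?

To find an element larger than the median of 395 elements, we must see Omega(n) elements. Without seeing enough elements, an adversary can make any unseen element the median.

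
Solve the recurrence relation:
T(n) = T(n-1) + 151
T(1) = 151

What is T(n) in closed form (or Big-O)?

Unrolling: T(n) = T(n-1) + 151 = T(n-2) + 2*151 = ... = T(1) + (n-1)*151 = 151 + (n-1)*151 = 151n.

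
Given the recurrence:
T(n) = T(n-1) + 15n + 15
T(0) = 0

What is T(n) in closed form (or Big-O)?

Dominant term in sum is 15*sum(i, i=1..n) = 15*n*(n+1)/2 = O(n^2).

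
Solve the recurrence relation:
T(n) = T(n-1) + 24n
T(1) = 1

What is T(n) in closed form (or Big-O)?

Unrolling: T(n) = 1 + 24*(2 + 3 + ... + n) = 1 + 24*(n(n+1)/2 - 1) = O(n^2).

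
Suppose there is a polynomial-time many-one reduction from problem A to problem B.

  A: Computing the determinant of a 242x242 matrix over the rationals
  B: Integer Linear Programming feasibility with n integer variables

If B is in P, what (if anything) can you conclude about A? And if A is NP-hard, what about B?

A poly-time reduction A <=_p B means any A-instance can be transformed to a B-instance in poly time.
If B is in P: compose the reduction with B's poly-time algorithm to solve A in poly time, so A is in P.
If A is NP-hard: every NP problem reduces to A, which reduces to B; composing reductions, every NP problem reduces to B, so B is NP-hard.
(Here in fact A is P and B is NP-complete.)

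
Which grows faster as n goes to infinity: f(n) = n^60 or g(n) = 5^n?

g(n) = 5^n grows faster: any exponential with base > 1 dominates every polynomial.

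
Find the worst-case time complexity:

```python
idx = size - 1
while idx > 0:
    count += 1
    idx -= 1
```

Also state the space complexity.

Time complexity: O(n).
Space complexity: O(1).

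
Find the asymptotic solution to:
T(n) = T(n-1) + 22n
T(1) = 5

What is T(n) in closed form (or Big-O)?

Unrolling: T(n) = 5 + 22*(2 + 3 + ... + n) = 5 + 22*(n(n+1)/2 - 1) = O(n^2).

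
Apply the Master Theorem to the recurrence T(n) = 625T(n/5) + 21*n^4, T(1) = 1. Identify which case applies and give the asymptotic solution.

a=625, b=5, f(n)=21*n^4.
log_5(625) = 4, so n^(log_b(a)) = n^4.
f(n) = Theta(n^4), so Case 2 applies.
T(n) = Theta(n^4 log n).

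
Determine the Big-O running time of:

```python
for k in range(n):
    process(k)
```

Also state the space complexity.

Time complexity: O(n).
Space complexity: O(1).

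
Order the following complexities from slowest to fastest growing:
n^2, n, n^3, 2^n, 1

Ordered by growth rate: 1 < n < n^2 < n^3 < 2^n.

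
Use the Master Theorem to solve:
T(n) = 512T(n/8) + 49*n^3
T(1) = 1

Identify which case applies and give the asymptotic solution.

a=512, b=8, f(n)=49*n^3.
log_8(512) = 3, so n^(log_b(a)) = n^3.
f(n) = Theta(n^3), so Case 2 applies.
T(n) = Theta(n^3 log n).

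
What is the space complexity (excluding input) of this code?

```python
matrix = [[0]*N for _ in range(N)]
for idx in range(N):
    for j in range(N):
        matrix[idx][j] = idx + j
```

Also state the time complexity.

Space complexity: O(n^2).
A 2D structure of size n x n is allocated.
Time complexity: O(n^2).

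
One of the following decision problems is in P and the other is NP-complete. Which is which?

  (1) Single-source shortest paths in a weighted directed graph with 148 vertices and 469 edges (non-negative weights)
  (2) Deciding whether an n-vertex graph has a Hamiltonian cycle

(1) is P: Dijkstra's algorithm runs in O((V+E) log V).
(2) is NP-complete: one of Karp's 21 NP-complete problems.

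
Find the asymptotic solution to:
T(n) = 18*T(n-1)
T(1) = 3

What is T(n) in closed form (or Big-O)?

Each step multiplies by 18. T(n) = T(1)*18^(n-1) = 3*18^(n-1).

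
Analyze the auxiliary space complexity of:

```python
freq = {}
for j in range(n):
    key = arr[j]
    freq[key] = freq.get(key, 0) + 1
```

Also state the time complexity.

Space complexity: O(n).
Auxiliary storage grows linearly with the input size n in the worst case.
Time complexity: O(n).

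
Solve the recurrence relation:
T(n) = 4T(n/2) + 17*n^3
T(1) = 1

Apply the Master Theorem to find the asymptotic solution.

a=4, b=2, f(n)=17*n^3. log_2(4) = 2 < 3. Case 3: T(n) = O(n^3).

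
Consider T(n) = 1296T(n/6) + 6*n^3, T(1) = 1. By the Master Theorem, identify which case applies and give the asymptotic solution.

a=1296, b=6, f(n)=6*n^3.
log_6(1296) = 4 > 3.
Since f(n) = O(n^3) is polynomially smaller than n^4, Case 1 applies.
T(n) = Theta(n^4).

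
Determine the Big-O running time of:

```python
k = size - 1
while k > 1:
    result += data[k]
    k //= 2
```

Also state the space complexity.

Time complexity: O(log n).
Space complexity: O(1).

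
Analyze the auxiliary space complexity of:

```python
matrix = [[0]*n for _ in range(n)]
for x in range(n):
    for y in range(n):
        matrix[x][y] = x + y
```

Space complexity: O(n^2).
A 2D structure of size n x n is allocated.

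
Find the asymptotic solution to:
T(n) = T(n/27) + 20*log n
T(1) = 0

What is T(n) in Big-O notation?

Each of the log_27(n) levels adds O(log n). T(n) = O(log^2 n).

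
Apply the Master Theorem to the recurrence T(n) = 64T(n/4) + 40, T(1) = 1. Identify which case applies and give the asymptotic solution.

a=64, b=4, f(n)=40.
log_4(64) = 3 > 0.
Since f(n) = O(n^0) is polynomially smaller than n^3, Case 1 applies.
T(n) = Theta(n^3).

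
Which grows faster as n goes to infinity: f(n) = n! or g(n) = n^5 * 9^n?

f(n) = n! grows faster: by Stirling n! ~ (n/e)^n sqrt(2*pi*n); (n/e)^n eventually dominates n^5 * 9^n.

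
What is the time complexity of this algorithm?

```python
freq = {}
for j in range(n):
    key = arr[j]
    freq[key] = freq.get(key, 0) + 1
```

Time complexity: O(n).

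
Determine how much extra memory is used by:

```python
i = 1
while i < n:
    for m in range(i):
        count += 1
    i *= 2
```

Space complexity: O(1).
Only a constant amount of auxiliary storage is used; nothing grows with n.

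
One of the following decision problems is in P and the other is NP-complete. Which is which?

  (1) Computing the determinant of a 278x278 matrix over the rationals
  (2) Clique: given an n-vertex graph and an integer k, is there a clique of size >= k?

(1) is P: Gaussian elimination runs in O(n^3).
(2) is NP-complete: complement of Independent Set / Vertex Cover (with k part of the input).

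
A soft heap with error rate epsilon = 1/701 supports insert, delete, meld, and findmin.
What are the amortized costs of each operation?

Soft heaps (Chazelle) allow up to an epsilon = 1/701 fraction of elements to have corrupted (raised) keys. Insert is O(log(1/epsilon)) = O(log 701) amortized -- the structure maintains heap-ordered binary trees of rank bounded by O(log(1/epsilon)). Meld concatenates root lists: O(1) amortized. Delete and findmin are O(1) amortized.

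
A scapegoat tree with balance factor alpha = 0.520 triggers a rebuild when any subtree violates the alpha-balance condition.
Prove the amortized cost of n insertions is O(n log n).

Define potential Phi = c * sum of |size(left(v)) - size(right(v))| over all nodes. An insertion at depth d costs O(d) = O(log n) and increases Phi by O(log n). When a rebuild of subtree of size s occurs, it costs O(s) but reduces Phi by Omega(s). With alpha = 0.520, between rebuilds Omega(s) insertions must occur. Amortized cost per insertion: O(log n).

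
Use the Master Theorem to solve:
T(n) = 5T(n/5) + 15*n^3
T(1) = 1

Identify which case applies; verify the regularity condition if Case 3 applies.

a=5, b=5, f(n)=15*n^3.
log_5(5) = 1 < 3.
f(n) = Omega(n^(1+epsilon)) for some epsilon > 0, so Case 3 is the candidate.
Regularity: a*f(n/b) = 5*15*(n/5)^3 = (5/125)*15*n^3 <= c*f(n) with c = 5/125 < 1. Satisfied.
Case 3: T(n) = Theta(n^3).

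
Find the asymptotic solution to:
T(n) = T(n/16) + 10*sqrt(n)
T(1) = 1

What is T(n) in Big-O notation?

Each level contributes sqrt(n/16^k). Geometric series with ratio 1/sqrt(16) < 1 sums to O(sqrt(n)).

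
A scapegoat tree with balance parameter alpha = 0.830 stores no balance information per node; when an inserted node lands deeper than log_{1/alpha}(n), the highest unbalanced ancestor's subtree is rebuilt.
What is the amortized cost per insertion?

Search/insert path is O(log n). A rebuild of a subtree of size s costs O(s), but with alpha = 0.830 at least Omega(s) insertions must have occurred in that subtree since its last rebuild. Charging O(1) of the rebuild to each such insertion gives O(log n) amortized.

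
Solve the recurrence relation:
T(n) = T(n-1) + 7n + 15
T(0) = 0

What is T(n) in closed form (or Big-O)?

Dominant term in sum is 7*sum(i, i=1..n) = 7*n*(n+1)/2 = O(n^2).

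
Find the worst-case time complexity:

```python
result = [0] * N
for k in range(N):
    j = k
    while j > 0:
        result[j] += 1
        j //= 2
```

Time complexity: O(n log n).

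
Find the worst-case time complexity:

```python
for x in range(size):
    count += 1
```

Time complexity: O(n).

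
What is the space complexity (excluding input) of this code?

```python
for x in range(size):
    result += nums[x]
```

Space complexity: O(1).
Only a constant amount of auxiliary storage is used; nothing grows with n.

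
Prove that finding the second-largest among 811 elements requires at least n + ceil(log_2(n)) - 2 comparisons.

Lower bound (adversary): identifying the maximum requires 811-1 comparisons (each eliminates one candidate). Assign weight 1 to each element; on each comparison the adversary lets the heavier side win and gives it the loser's weight. The max ends with weight 811, but each comparison it wins at most doubles its weight, so the max must win >= ceil(log_2(811)) = 10 comparisons. The second-largest is one of those 10 direct losers to the max, and identifying which one is largest needs >= 10-1 further comparisons. Total >= 811-1 + 10-1 = 819.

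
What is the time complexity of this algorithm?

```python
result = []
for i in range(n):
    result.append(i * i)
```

Time complexity: O(n).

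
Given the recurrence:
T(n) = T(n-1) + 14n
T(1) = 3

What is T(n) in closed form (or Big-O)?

Unrolling: T(n) = 3 + 14*(2 + 3 + ... + n) = 3 + 14*(n(n+1)/2 - 1) = O(n^2).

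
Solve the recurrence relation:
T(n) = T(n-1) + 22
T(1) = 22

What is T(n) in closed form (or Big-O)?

Unrolling: T(n) = T(n-1) + 22 = T(n-2) + 2*22 = ... = T(1) + (n-1)*22 = 22 + (n-1)*22 = 22n.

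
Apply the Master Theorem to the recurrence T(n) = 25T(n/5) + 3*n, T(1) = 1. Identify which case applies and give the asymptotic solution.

a=25, b=5, f(n)=3*n.
log_5(25) = 2 > 1.
Since f(n) = O(n^1) is polynomially smaller than n^2, Case 1 applies.
T(n) = Theta(n^2).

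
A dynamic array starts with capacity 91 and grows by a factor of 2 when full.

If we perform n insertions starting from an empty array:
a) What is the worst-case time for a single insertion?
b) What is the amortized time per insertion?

(a) Worst-case single insertion: O(n) -- when the array is full at capacity c, the resize copies all c elements, and c can be Theta(n).
(b) Resizes happen at sizes 91, 182, 364, ... Total copy cost for n insertions: 91 + 182 + ... = O(n) (geometric series with ratio 1/2). Amortized cost per insertion: O(n)/n = O(1).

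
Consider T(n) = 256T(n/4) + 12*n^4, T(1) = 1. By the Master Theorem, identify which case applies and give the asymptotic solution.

a=256, b=4, f(n)=12*n^4.
log_4(256) = 4, so n^(log_b(a)) = n^4.
f(n) = Theta(n^4), so Case 2 applies.
T(n) = Theta(n^4 log n).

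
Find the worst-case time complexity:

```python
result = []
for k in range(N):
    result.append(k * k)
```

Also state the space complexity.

Time complexity: O(n).
Space complexity: O(n).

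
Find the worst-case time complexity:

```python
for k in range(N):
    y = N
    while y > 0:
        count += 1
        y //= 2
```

Time complexity: O(n log n).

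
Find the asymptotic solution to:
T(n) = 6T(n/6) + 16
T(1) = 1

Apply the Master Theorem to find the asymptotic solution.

a=6, b=6, f(n)=16. log_6(6) = 1. Case 1 of Master Theorem: T(n) = O(n^1).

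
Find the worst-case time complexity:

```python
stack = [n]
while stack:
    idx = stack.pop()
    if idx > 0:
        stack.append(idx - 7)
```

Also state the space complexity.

Time complexity: O(n).
Space complexity: O(1).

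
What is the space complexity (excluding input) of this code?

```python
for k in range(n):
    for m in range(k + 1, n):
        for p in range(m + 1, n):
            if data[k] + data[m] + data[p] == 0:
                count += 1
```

Space complexity: O(1).
Only a constant amount of auxiliary storage is used; nothing grows with n.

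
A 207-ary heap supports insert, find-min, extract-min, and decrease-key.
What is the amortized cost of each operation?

The 207-ary heap has height O(log_207 n). Insert sifts up: O(log_207 n). Find-min reads the root: O(1). Extract-min sifts down comparing 207 children per level: O(207 * log_207 n). Decrease-key sifts up: O(log_207 n).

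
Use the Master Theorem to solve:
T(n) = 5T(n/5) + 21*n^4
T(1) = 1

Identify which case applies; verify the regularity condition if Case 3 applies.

a=5, b=5, f(n)=21*n^4.
log_5(5) = 1 < 4.
f(n) = Omega(n^(1+epsilon)) for some epsilon > 0, so Case 3 is the candidate.
Regularity: a*f(n/b) = 5*21*(n/5)^4 = (5/625)*21*n^4 <= c*f(n) with c = 5/625 < 1. Satisfied.
Case 3: T(n) = Theta(n^4).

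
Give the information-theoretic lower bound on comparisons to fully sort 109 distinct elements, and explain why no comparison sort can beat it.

A comparison sort is a binary decision tree whose leaves are the 109! = 144385958320249358220488210246279753379312820313396029159834075622223337844983482099636001195615259277084033387619818092804737714758384244334160217374720000000000000000000000000 possible output permutations. A binary tree with L leaves has height >= ceil(log_2(L)). So any comparison sort needs >= ceil(log_2(109!)) = 586 comparisons in the worst case.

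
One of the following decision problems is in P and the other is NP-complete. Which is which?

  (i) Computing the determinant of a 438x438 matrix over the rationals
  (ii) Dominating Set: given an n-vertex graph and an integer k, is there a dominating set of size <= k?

(i) is P: Gaussian elimination runs in O(n^3).
(ii) is NP-complete: reduces from Set Cover (with k part of the input).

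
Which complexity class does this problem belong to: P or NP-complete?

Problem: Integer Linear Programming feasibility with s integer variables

This problem is NP-complete: ILP feasibility is NP-complete (LP relaxation is in P).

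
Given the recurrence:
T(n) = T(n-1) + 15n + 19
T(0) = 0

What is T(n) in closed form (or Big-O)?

Dominant term in sum is 15*sum(i, i=1..n) = 15*n*(n+1)/2 = O(n^2).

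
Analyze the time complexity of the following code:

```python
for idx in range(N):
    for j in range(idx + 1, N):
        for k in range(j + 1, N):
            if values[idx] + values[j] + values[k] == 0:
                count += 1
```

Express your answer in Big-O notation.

Time complexity: O(n^3).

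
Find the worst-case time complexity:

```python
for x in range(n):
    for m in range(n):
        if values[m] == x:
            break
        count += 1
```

Time complexity: O(n^2).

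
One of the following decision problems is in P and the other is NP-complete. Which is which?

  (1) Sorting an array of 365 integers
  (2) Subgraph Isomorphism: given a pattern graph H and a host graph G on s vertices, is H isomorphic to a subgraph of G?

(1) is P: merge sort runs in O(n log n).
(2) is NP-complete: generalizes Clique and Hamiltonian Path (pattern size is part of the input).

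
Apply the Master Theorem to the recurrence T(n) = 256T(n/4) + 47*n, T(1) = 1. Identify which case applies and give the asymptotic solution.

a=256, b=4, f(n)=47*n.
log_4(256) = 4 > 1.
Since f(n) = O(n^1) is polynomially smaller than n^4, Case 1 applies.
T(n) = Theta(n^4).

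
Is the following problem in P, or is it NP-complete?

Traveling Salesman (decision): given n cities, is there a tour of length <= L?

This problem is NP-complete: reduces from Hamiltonian Cycle.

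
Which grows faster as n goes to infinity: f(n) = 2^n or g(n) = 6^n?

g(n) = 6^n grows faster: (6/2)^n -> infinity since 6/2 > 1.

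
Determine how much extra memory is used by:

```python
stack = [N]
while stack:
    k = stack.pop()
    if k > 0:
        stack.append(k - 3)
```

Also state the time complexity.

Space complexity: O(1).
Only a constant amount of auxiliary storage is used; nothing grows with n.
Time complexity: O(n).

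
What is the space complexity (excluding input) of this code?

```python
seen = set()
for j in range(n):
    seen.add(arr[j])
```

Space complexity: O(n).
Auxiliary storage grows linearly with the input size n in the worst case.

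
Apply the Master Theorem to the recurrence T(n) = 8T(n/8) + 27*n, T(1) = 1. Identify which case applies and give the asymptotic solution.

a=8, b=8, f(n)=27*n.
log_8(8) = 1, so n^(log_b(a)) = n.
f(n) = Theta(n), so Case 2 applies.
T(n) = Theta(n log n).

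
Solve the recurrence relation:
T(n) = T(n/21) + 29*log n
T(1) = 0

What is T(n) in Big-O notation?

Each of the log_21(n) levels adds O(log n). T(n) = O(log^2 n).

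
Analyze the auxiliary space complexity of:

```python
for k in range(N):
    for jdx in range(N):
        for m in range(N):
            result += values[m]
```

Space complexity: O(1).
Only a constant amount of auxiliary storage is used; nothing grows with n.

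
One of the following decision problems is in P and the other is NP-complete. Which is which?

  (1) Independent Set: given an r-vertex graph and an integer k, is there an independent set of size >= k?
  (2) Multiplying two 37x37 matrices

(1) is NP-complete: complement of Clique (with k part of the input).
(2) is P: the schoolbook algorithm runs in O(n^3).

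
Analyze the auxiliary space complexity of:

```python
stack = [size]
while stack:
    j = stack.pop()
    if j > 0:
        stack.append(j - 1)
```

Space complexity: O(1).
Only a constant amount of auxiliary storage is used; nothing grows with n.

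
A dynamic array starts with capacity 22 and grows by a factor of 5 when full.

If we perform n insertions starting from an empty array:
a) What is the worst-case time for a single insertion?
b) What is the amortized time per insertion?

(a) Worst-case single insertion: O(n) -- when the array is full at capacity c, the resize copies all c elements, and c can be Theta(n).
(b) Resizes happen at sizes 22, 110, 550, ... Total copy cost for n insertions: 22 + 110 + ... = O(n) (geometric series with ratio 1/5). Amortized cost per insertion: O(n)/n = O(1).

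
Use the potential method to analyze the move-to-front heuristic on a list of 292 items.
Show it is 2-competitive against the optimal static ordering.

Let Phi = number of inversions between the MTF list and the optimal static list (0 <= Phi <= C(292,2)). Accessing an element at MTF position k and optimal position j: the move-to-front destroys all k-1 inversions in front of it that are not in front in optimal (>= k-j of them) and creates at most j-1 new ones. Amortized cost <= k + (j-1) - (k-j) = 2j - 1 <= 2 * optimal cost.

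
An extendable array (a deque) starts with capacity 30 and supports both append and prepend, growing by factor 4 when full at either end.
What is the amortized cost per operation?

Growth at either end copies all elements; capacities form a geometric sequence with ratio 4, so total copy cost over n operations is O(n) (two geometric series). Amortized O(1).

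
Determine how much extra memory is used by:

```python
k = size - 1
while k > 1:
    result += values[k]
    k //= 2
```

Space complexity: O(1).
Only a constant amount of auxiliary storage is used; nothing grows with n.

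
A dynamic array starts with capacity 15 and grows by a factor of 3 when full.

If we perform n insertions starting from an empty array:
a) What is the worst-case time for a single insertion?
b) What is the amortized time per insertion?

(a) Worst-case single insertion: O(n) -- when the array is full at capacity c, the resize copies all c elements, and c can be Theta(n).
(b) Resizes happen at sizes 15, 45, 135, ... Total copy cost for n insertions: 15 + 45 + ... = O(n) (geometric series with ratio 1/3). Amortized cost per insertion: O(n)/n = O(1).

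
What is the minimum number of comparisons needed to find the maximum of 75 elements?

Finding the maximum requires 74 comparisons. Each comparison eliminates exactly one candidate. With 75 candidates, we need 74 eliminations.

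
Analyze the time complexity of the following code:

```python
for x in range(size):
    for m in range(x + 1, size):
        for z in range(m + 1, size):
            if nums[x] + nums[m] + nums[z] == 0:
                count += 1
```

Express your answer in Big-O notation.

Time complexity: O(n^3).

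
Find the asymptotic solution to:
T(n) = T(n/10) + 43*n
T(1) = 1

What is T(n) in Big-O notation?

Geometric series: 43*n*(1 + 1/10 + 1/10^2 + ...) = O(n). T(n) = O(n).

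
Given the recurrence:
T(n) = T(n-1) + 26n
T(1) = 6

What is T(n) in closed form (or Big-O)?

Unrolling: T(n) = 6 + 26*(2 + 3 + ... + n) = 6 + 26*(n(n+1)/2 - 1) = O(n^2).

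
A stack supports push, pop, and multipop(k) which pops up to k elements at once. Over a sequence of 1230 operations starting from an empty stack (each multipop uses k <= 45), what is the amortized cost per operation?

Each element is pushed exactly once and popped at most once (whether by pop or as part of a multipop). So the total number of individual pops over the whole sequence is at most the number of pushes, which is at most 1230. Total work <= 2 * 1230, hence O(1) amortized per operation.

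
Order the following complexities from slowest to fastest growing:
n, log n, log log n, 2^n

Ordered by growth rate: log log n < log n < n < 2^n.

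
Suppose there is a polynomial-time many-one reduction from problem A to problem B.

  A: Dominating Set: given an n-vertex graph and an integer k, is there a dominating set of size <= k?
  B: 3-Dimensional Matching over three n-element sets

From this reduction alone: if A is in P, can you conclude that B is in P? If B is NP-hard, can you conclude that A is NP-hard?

A poly-time reduction A <=_p B transfers tractability DOWN (B easy => A easy) and hardness UP (A hard => B hard), not the reverse.
From A in P, the reduction alone does NOT give B in P: any problem in P trivially reduces to SAT, yet SAT is not known to be in P.
From B NP-hard, the reduction alone does NOT give A NP-hard: again, easy problems reduce to hard ones.
(Here in fact A is NP-complete and B is NP-complete.)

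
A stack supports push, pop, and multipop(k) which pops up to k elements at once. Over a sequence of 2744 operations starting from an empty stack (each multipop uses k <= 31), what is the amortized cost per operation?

Each element is pushed exactly once and popped at most once (whether by pop or as part of a multipop). So the total number of individual pops over the whole sequence is at most the number of pushes, which is at most 2744. Total work <= 2 * 2744, hence O(1) amortized per operation.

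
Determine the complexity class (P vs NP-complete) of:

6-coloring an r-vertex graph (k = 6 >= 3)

This problem is NP-complete: graph k-coloring for k>=3 is NP-complete by reduction from 3-SAT.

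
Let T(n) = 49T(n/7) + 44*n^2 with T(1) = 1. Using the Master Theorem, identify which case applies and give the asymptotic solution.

a=49, b=7, f(n)=44*n^2.
log_7(49) = 2, so n^(log_b(a)) = n^2.
f(n) = Theta(n^2), so Case 2 applies.
T(n) = Theta(n^2 log n).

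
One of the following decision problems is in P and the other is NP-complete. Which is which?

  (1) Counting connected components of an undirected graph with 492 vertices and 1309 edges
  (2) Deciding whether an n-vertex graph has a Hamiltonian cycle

(1) is P: BFS/DFS visits each vertex and edge once: O(V+E).
(2) is NP-complete: one of Karp's 21 NP-complete problems.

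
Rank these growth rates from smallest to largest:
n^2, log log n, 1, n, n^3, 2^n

Ordered by growth rate: 1 < log log n < n < n^2 < n^3 < 2^n.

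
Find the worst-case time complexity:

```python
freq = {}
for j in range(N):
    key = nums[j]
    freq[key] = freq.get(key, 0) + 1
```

Time complexity: O(n).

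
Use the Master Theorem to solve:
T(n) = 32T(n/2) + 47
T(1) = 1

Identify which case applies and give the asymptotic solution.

a=32, b=2, f(n)=47.
log_2(32) = 5 > 0.
Since f(n) = O(n^0) is polynomially smaller than n^5, Case 1 applies.
T(n) = Theta(n^5).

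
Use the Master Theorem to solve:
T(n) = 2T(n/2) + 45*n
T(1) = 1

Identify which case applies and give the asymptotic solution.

a=2, b=2, f(n)=45*n.
log_2(2) = 1, so n^(log_b(a)) = n.
f(n) = Theta(n), so Case 2 applies.
T(n) = Theta(n log n).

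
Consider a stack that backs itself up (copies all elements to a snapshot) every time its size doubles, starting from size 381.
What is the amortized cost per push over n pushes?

Backups occur at sizes 381, 762, 1524, ..., copying 381 + 762 + 1524 + ... <= 2n elements total (geometric series). Spread over n pushes, the amortized backup cost is O(1) per push.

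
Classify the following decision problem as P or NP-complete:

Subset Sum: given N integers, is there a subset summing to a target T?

This problem is NP-complete: one of Karp's 21 NP-complete problems.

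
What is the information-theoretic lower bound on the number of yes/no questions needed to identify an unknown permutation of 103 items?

There are 103! = 99029007164861804075467152545817733490901658221144924830052805546998766658416222832141441073883538492653516385977292093222882134415149891584000000000000000000000000 permutations. Each yes/no question gives at most 1 bit, so at least ceil(log_2(99029007164861804075467152545817733490901658221144924830052805546998766658416222832141441073883538492653516385977292093222882134415149891584000000000000000000000000)) = 545 questions are needed.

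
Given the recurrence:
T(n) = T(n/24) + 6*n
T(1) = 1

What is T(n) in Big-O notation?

Geometric series: 6*n*(1 + 1/24 + 1/24^2 + ...) = O(n). T(n) = O(n).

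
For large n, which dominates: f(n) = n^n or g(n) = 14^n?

f(n) = n^n grows faster: n^n / 14^n = (n/14)^n -> infinity once n > 14.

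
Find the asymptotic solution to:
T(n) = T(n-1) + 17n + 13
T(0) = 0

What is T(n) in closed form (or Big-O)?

Dominant term in sum is 17*sum(i, i=1..n) = 17*n*(n+1)/2 = O(n^2).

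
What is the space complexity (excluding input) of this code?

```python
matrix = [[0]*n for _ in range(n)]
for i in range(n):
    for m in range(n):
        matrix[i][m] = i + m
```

Space complexity: O(n^2).
A 2D structure of size n x n is allocated.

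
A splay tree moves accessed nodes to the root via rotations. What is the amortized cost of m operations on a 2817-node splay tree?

Using a potential function Phi = sum of log(size of subtree) for each node, each splay operation has amortized cost O(log n) where n = 2817. Bad individual operations (O(n)) are offset by decreased potential.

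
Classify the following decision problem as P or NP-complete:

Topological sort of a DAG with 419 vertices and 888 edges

This problem is in P: DFS-based topological sort runs in O(V+E).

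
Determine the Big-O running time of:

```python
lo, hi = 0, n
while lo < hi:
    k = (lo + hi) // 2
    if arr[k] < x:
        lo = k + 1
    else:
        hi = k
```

Time complexity: O(log n).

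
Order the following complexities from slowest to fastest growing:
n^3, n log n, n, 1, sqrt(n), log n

Ordered by growth rate: 1 < log n < sqrt(n) < n < n log n < n^3.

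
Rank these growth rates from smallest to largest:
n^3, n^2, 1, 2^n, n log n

Ordered by growth rate: 1 < n log n < n^2 < n^3 < 2^n.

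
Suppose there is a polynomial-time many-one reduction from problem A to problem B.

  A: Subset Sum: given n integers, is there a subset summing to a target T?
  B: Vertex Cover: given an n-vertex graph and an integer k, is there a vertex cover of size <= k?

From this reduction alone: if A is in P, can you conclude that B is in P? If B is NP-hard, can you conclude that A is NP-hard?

A poly-time reduction A <=_p B transfers tractability DOWN (B easy => A easy) and hardness UP (A hard => B hard), not the reverse.
From A in P, the reduction alone does NOT give B in P: any problem in P trivially reduces to SAT, yet SAT is not known to be in P.
From B NP-hard, the reduction alone does NOT give A NP-hard: again, easy problems reduce to hard ones.
(Here in fact A is NP-complete and B is NP-complete.)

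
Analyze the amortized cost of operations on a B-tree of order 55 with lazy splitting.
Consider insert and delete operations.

In a B-tree of order 55, a node splits when it has 55 keys. With lazy splitting, we use potential Phi = number of full nodes + number of near-empty nodes. Each split costs O(1) but reduces potential. Between splits, at least 27 insertions must occur in that node. Amortized structural cost is O(1) per operation, plus O(log_55 n) traversal.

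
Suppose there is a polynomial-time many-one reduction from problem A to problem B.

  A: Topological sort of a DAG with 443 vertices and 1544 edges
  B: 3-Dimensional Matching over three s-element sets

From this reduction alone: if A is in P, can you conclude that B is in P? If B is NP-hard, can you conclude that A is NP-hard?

A poly-time reduction A <=_p B transfers tractability DOWN (B easy => A easy) and hardness UP (A hard => B hard), not the reverse.
From A in P, the reduction alone does NOT give B in P: any problem in P trivially reduces to SAT, yet SAT is not known to be in P.
From B NP-hard, the reduction alone does NOT give A NP-hard: again, easy problems reduce to hard ones.
(Here in fact A is P and B is NP-complete.)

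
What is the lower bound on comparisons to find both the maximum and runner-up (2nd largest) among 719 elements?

Lower bound: finding the max needs 719-1 comparisons. By an adversary weight-doubling argument, the maximum element must personally win at least ceil(log_2(719)) = 10 comparisons in any correct algorithm. The 2nd largest is among those 10 direct losers, and distinguishing it requires 10-1 more comparisons. Total >= 719-1 + 10-1 = 727. A balanced tournament achieves this bound exactly.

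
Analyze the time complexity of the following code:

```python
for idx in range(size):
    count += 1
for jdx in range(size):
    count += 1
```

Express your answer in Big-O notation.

Time complexity: O(n).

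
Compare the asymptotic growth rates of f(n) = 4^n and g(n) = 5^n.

g(n) = 5^n grows faster: (5/4)^n -> infinity since 5/4 > 1.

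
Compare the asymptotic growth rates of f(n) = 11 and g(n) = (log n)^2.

g(n) = (log n)^2 grows faster: any unbounded function dominates a constant.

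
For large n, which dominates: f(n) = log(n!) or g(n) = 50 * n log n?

f(n) = log(n!) and g(n) = 50 * n log n are Theta of each other: Stirling: log(n!) = n log n - n + O(log n) = Theta(n log n); the constant 50 doesn't change the Theta class.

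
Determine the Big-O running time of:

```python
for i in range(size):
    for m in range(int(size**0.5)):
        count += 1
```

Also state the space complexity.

Time complexity: O(n * sqrt(n)).
Space complexity: O(1).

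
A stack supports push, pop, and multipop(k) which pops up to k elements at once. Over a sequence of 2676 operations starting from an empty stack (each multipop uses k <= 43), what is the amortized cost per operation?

Each element is pushed exactly once and popped at most once (whether by pop or as part of a multipop). So the total number of individual pops over the whole sequence is at most the number of pushes, which is at most 2676. Total work <= 2 * 2676, hence O(1) amortized per operation.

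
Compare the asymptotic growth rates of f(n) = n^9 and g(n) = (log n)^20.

f(n) = n^9 grows faster: any positive polynomial dominates any polylog.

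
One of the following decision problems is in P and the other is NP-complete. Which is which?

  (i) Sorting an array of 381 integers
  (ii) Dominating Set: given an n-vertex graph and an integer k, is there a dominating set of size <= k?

(i) is P: merge sort runs in O(n log n).
(ii) is NP-complete: reduces from Set Cover (with k part of the input).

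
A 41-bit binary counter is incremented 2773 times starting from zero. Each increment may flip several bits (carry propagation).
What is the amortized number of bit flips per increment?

Bit i flips on every 2^i-th increment, so over 2773 increments bit i flips floor(2773/2^i) times. Summing over i: total flips < 2 * 2773. Amortized: < 2 = O(1) per increment.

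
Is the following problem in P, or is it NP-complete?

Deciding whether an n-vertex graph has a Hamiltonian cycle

This problem is NP-complete: one of Karp's 21 NP-complete problems.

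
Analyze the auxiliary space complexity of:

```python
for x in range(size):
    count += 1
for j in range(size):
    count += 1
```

Space complexity: O(1).
Only a constant amount of auxiliary storage is used; nothing grows with n.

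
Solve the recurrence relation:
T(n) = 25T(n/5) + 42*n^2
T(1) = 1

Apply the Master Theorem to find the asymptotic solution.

a=25, b=5, f(n)=42*n^2. log_5(25) = 2. Case 2: T(n) = O(n^2 log n).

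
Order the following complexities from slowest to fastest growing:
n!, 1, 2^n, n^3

Ordered by growth rate: 1 < n^3 < 2^n < n!.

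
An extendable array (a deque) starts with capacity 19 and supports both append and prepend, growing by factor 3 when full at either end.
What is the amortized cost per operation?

Growth at either end copies all elements; capacities form a geometric sequence with ratio 3, so total copy cost over n operations is O(n) (two geometric series). Amortized O(1).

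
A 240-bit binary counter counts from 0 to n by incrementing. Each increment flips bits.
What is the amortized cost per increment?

Bit i flips every 2^i increments. Total flips over n increments: sum_{i=0}^{240} n/2^i < 2n. Amortized cost: 2n/n = O(1).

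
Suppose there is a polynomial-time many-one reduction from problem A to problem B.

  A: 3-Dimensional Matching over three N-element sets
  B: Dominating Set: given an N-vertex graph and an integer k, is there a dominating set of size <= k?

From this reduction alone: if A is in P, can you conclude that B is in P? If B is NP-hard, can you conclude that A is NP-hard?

A poly-time reduction A <=_p B transfers tractability DOWN (B easy => A easy) and hardness UP (A hard => B hard), not the reverse.
From A in P, the reduction alone does NOT give B in P: any problem in P trivially reduces to SAT, yet SAT is not known to be in P.
From B NP-hard, the reduction alone does NOT give A NP-hard: again, easy problems reduce to hard ones.
(Here in fact A is NP-complete and B is NP-complete.)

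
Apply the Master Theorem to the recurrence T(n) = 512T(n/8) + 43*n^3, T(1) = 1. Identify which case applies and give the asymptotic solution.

a=512, b=8, f(n)=43*n^3.
log_8(512) = 3, so n^(log_b(a)) = n^3.
f(n) = Theta(n^3), so Case 2 applies.
T(n) = Theta(n^3 log n).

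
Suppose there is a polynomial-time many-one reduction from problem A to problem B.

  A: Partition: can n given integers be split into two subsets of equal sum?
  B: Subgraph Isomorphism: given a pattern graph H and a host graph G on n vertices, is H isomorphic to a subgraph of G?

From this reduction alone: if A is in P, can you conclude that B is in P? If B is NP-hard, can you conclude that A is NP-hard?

A poly-time reduction A <=_p B transfers tractability DOWN (B easy => A easy) and hardness UP (A hard => B hard), not the reverse.
From A in P, the reduction alone does NOT give B in P: any problem in P trivially reduces to SAT, yet SAT is not known to be in P.
From B NP-hard, the reduction alone does NOT give A NP-hard: again, easy problems reduce to hard ones.
(Here in fact A is NP-complete and B is NP-complete.)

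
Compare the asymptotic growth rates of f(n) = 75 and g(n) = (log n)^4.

g(n) = (log n)^4 grows faster: any unbounded function dominates a constant.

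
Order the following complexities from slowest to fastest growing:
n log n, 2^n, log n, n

Ordered by growth rate: log n < n < n log n < 2^n.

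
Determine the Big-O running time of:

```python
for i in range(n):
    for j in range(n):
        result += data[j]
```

Time complexity: O(n^2).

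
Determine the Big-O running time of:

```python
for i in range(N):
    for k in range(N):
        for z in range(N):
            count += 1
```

Time complexity: O(n^3).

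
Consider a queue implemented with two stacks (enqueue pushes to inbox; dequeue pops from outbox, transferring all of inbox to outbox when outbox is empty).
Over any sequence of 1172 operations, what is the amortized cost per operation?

Each element is pushed to inbox once, popped once, pushed to outbox once, and popped once: 4 unit operations over its lifetime. Over 1172 operations the total work is O(1172). Amortized O(1) per enqueue/dequeue.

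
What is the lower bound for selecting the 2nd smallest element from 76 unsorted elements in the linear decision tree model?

Selecting the 2nd smallest of 76 elements requires Omega(n) comparisons. Every element must be compared at least once. The BFPRT algorithm achieves O(n), making this tight.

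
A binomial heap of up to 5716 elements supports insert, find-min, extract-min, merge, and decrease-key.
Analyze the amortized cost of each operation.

A binomial heap with n <= 5716 elements has at most floor(log_2 5716) + 1 = 13 trees. Using potential Phi = number of trees: Insert adds one tree, but cascading merges reduce count -- amortized O(1). Find-min reads the cached minimum pointer: O(1). Extract-min creates O(log n) new trees: O(log n). Merge combines tree lists: O(log n). Decrease-key sifts the element up its tree of height <= log n: O(log n).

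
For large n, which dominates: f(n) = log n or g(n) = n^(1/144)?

g(n) = n^(1/144) grows faster: any positive power of n dominates log n.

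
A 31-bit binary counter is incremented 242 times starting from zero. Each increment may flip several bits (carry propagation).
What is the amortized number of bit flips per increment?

Bit i flips on every 2^i-th increment, so over 242 increments bit i flips floor(242/2^i) times. Summing over i: total flips < 2 * 242. Amortized: < 2 = O(1) per increment.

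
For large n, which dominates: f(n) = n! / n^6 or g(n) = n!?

g(n) = n! grows faster: the ratio n!/(n!/n^6) = n^6 -> infinity.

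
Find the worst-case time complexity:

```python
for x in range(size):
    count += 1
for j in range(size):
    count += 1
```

Time complexity: O(n).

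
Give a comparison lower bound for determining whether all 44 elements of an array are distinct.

In the algebraic decision-tree model, the YES region for element distinctness on 44 elements has 44! connected components (one per ordering). Ben-Or's theorem then gives a lower bound of Omega(log(n!)) = Omega(n log n).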